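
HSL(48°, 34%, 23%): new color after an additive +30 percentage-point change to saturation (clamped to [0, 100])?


Original S = 34%
Adjustment = +30 percentage points
New S = 34 + (30) = 64
Clamp to [0, 100] → 64
= HSL(48°, 64%, 23%)


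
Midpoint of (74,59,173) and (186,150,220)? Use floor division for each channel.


Midpoint: each channel = ⌊(C₁+C₂)/2⌋
R: ⌊(74+186)/2⌋ = 130
G: ⌊(59+150)/2⌋ = 104
B: ⌊(173+220)/2⌋ = 196
= RGB(130, 104, 196)


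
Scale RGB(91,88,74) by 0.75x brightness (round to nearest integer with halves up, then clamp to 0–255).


Multiply each channel by 0.75, round half up, clamp to [0, 255]
R: 91×0.75 = 68.25 → round → 68
G: 88×0.75 = 66
B: 74×0.75 = 55.5 → round → 56
= RGB(68, 66, 56)


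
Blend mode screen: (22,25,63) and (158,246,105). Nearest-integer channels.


Screen: C = 255 - (255-A)×(255-B)/255, rounded to nearest integer
R: 255 - (255-22)×(255-158)/255 = 255 - 22601/255 ≈ 255 - 88.631 = 166.369 → 166
G: 255 - (255-25)×(255-246)/255 = 255 - 2070/255 ≈ 255 - 8.118 = 246.882 → 247
B: 255 - (255-63)×(255-105)/255 = 255 - 28800/255 ≈ 255 - 112.941 = 142.059 → 142
= RGB(166, 247, 142)


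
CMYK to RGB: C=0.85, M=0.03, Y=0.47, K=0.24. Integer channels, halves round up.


R = 255 × (1-C) × (1-K) = 255 × 0.15 × 0.76 = 29.07 → 29
G = 255 × (1-M) × (1-K) = 255 × 0.97 × 0.76 = 187.986 → 188
B = 255 × (1-Y) × (1-K) = 255 × 0.53 × 0.76 = 102.714 → 103
= RGB(29, 188, 103)


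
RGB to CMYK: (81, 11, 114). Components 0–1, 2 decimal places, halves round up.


R'=81/255≈0.3176, G'=11/255≈0.0431, B'=114/255≈0.4471
K = 1 - max(R',G',B') = 1 - 114/255 = 141/255 = 0.55294… → 0.55
(1-R'-K)/(1-K) simplifies to (max-R)/max with max = 114:
C = (114-81)/114 = 33/114 = 0.28947… → 0.29
M = (114-11)/114 = 103/114 = 0.90350… → 0.90
Y = (114-114)/114 = 0/114 = 0 → 0.00
= CMYK(0.29, 0.90, 0.00, 0.55)


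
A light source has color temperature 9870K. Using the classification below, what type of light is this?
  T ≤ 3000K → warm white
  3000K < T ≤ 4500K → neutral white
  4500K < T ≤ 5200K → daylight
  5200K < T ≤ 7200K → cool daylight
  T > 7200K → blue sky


Temperature: 9870K
9870K > 7200K → blue sky
Classification: blue sky


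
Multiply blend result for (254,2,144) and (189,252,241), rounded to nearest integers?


Multiply: C = A×B/255, rounded to nearest integer
R: 254×189/255 = 48006/255 ≈ 188.259 → 188
G: 2×252/255 = 504/255 ≈ 1.976 → 2
B: 144×241/255 = 34704/255 ≈ 136.094 → 136
= RGB(188, 2, 136)


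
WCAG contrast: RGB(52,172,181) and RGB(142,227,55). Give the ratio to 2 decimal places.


Linearize each sRGB channel c=v/255: c/12.92 if c ≤ 0.04045 else ((c+0.055)/1.055)^2.4
L = 0.2126×R_lin + 0.7152×G_lin + 0.0722×B_lin
Color 1 (52,172,181):
  R=52: 52/255≈0.2039 > 0.04045 → ((0.2039+0.055)/1.055)^2.4 ≈ 0.03434
  G=172: 172/255≈0.6745 > 0.04045 → ((0.6745+0.055)/1.055)^2.4 ≈ 0.41254
  B=181: 181/255≈0.7098 > 0.04045 → ((0.7098+0.055)/1.055)^2.4 ≈ 0.46208
  L1 = 0.2126×0.03434 + 0.7152×0.41254 + 0.0722×0.46208 ≈ 0.33571
Color 2 (142,227,55):
  R=142: 142/255≈0.5569 > 0.04045 → ((0.5569+0.055)/1.055)^2.4 ≈ 0.27050
  G=227: 227/255≈0.8902 > 0.04045 → ((0.8902+0.055)/1.055)^2.4 ≈ 0.76815
  B=55: 55/255≈0.2157 > 0.04045 → ((0.2157+0.055)/1.055)^2.4 ≈ 0.03820
  L2 = 0.2126×0.27050 + 0.7152×0.76815 + 0.0722×0.03820 ≈ 0.60965
Lighter = 0.60965, Darker = 0.33571
Ratio = (L_lighter + 0.05) / (L_darker + 0.05)
Ratio = (0.60965 + 0.05) / (0.33571 + 0.05) = 0.65965 / 0.38571 ≈ 1.7102
Ratio ≈ 1.71:1


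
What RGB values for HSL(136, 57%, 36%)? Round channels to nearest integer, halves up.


H=136°, S=0.57, L=0.36
C = (1-|2L-1|)×S = (1-|-0.28|)×0.57 = 0.4104
H' = H/60 = 136/60 ≈ 2.2667; X = C×(1-|H' mod 2 - 1|) = 0.10944
m = L - C/2 = 0.36 - 0.2052 = 0.1548
Sector ⌊H'⌋ = 2 → (R',G',B') = (0.0, 0.4104, 0.10944)
RGB = ((R'+m)×255, (G'+m)×255, (B'+m)×255) = (39.474, 144.126, 67.3812)
Round half up → RGB(39, 144, 67)


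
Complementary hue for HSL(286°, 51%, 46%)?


Complement = opposite side of color wheel = hue + 180°
H' = (286 + 180) mod 360 = 106°
S and L unchanged.
= HSL(106°, 51%, 46%)


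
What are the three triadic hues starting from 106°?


Triadic: equally spaced at 120° intervals
H1 = 106°
H2 = (106 + 120) mod 360 = 226°
H3 = (106 + 240) mod 360 = 346°
Triadic = 106°, 226°, 346°


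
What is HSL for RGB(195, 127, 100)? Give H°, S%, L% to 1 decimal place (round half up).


Normalize: R'=195/255≈0.7647, G'=127/255≈0.4980, B'=100/255≈0.3922
Max=195/255, Min=100/255, Δ=Max-Min=95/255
L = (Max+Min)/2 = (195+100)/510 = 295/510 = 0.57843… → L = 57.8%
L > 0.5 → S = Δ/(2-Max-Min) = 95/(510-195-100) = 95/215 = 0.44186… → S = 44.2%
(the 1/255 factors cancel in S and H, so raw channel differences can be used)
Max is R' → H = 60 × (((G-B)/Δ) mod 6) = 60 × (((127-100)/95) mod 6)
  27/95 = 0.2842…
  H = 60 × 0.2842… = 17.052…° → H = 17.1°
= HSL(17.1°, 44.2%, 57.8%)


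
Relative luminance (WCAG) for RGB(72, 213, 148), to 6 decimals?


Linearize each channel (sRGB transfer function): c = v/255; c_lin = c/12.92 if c ≤ 0.04045, else ((c+0.055)/1.055)^2.4
  R: 72/255 ≈ 0.282353 > 0.04045 → ((0.282353+0.055)/1.055)^2.4 ≈ 0.064803
  G: 213/255 ≈ 0.835294 > 0.04045 → ((0.835294+0.055)/1.055)^2.4 ≈ 0.665387
  B: 148/255 ≈ 0.580392 > 0.04045 → ((0.580392+0.055)/1.055)^2.4 ≈ 0.296138
R_lin = 0.064803, G_lin = 0.665387, B_lin = 0.296138
L = 0.2126×R + 0.7152×G + 0.0722×B
L = 0.2126×0.064803 + 0.7152×0.665387 + 0.0722×0.296138
L ≈ 0.511043


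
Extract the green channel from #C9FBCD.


Color: #C9FBCD
R = C9 = 201
G = FB = 251
B = CD = 205
Green = 251


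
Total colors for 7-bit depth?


Colors = 2^bits = 2^7
= 128 colors


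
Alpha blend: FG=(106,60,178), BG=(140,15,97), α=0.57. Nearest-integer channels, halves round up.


C = α×F + (1-α)×B, with 1-α = 0.43
R: 0.57×106 + 0.43×140 = 60.42 + 60.20 = 120.62 → 121
G: 0.57×60 + 0.43×15 = 34.20 + 6.45 = 40.65 → 41
B: 0.57×178 + 0.43×97 = 101.46 + 41.71 = 143.17 → 143
= RGB(121, 41, 143)


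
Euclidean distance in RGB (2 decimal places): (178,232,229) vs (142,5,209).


d = √[(R₁-R₂)² + (G₁-G₂)² + (B₁-B₂)²]
d = √[(178-142)² + (232-5)² + (229-209)²]
d = √[1296 + 51529 + 400]
d = √53225
d ≈ 230.71


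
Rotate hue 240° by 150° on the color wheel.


New hue = (H + rotation) mod 360
New hue = (240 + 150) mod 360
= 390 mod 360
= 30°


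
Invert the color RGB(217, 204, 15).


Invert: (255-R, 255-G, 255-B)
R: 255-217 = 38
G: 255-204 = 51
B: 255-15 = 240
= RGB(38, 51, 240)


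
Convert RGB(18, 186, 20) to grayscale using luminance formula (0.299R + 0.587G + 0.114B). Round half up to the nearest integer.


Gray = 0.299×R + 0.587×G + 0.114×B
Gray = 0.299×18 + 0.587×186 + 0.114×20
Gray = 5.382 + 109.182 + 2.280
Gray = 116.844 → round half up → 117
Gray = 117


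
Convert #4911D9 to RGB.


49 → 73 (R)
11 → 17 (G)
D9 → 217 (B)
= RGB(73, 17, 217)


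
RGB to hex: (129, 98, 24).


R = 129 → 81 (hex)
G = 98 → 62 (hex)
B = 24 → 18 (hex)
Hex = #816218


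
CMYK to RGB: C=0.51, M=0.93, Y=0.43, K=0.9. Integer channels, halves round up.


R = 255 × (1-C) × (1-K) = 255 × 0.49 × 0.10 = 12.495 → 12
G = 255 × (1-M) × (1-K) = 255 × 0.07 × 0.10 = 1.785 → 2
B = 255 × (1-Y) × (1-K) = 255 × 0.57 × 0.10 = 14.535 → 15
= RGB(12, 2, 15)


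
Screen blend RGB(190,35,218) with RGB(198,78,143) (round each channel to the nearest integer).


Screen: C = 255 - (255-A)×(255-B)/255, rounded to nearest integer
R: 255 - (255-190)×(255-198)/255 = 255 - 3705/255 ≈ 255 - 14.529 = 240.471 → 240
G: 255 - (255-35)×(255-78)/255 = 255 - 38940/255 ≈ 255 - 152.706 = 102.294 → 102
B: 255 - (255-218)×(255-143)/255 = 255 - 4144/255 ≈ 255 - 16.251 = 238.749 → 239
= RGB(240, 102, 239)


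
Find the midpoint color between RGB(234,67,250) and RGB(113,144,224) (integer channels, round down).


Midpoint: each channel = ⌊(C₁+C₂)/2⌋
R: ⌊(234+113)/2⌋ = 173
G: ⌊(67+144)/2⌋ = 105
B: ⌊(250+224)/2⌋ = 237
= RGB(173, 105, 237)


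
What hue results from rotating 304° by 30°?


New hue = (H + rotation) mod 360
New hue = (304 + 30) mod 360
= 334 mod 360
= 334°


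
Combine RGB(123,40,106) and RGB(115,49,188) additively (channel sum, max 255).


Additive: each channel = min(255, C₁+C₂)
R: 123+115 = 238 → 238
G: 40+49 = 89 → 89
B: 106+188 = 294 → 255
= RGB(238, 89, 255)


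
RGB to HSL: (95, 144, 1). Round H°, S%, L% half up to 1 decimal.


Normalize: R'=95/255≈0.3725, G'=144/255≈0.5647, B'=1/255≈0.0039
Max=144/255, Min=1/255, Δ=Max-Min=143/255
L = (Max+Min)/2 = (144+1)/510 = 145/510 = 0.28431… → L = 28.4%
L ≤ 0.5 → S = Δ/(Max+Min) = 143/(144+1) = 143/145 = 0.98620… → S = 98.6%
(the 1/255 factors cancel in S and H, so raw channel differences can be used)
Max is G' → H = 60 × ((B-R)/Δ + 2) = 60 × ((1-95)/143 + 2)
  -94/143 + 2 = -0.6573… + 2 = 1.3426…
  H = 60 × 1.3426… = 80.559…° → H = 80.6°
= HSL(80.6°, 98.6%, 28.4%)


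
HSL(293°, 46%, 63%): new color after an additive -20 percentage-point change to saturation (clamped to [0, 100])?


Original S = 46%
Adjustment = -20 percentage points
New S = 46 + (-20) = 26
Clamp to [0, 100] → 26
= HSL(293°, 26%, 63%)


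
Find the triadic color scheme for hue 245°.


Triadic: equally spaced at 120° intervals
H1 = 245°
H2 = (245 + 120) mod 360 = 5°
H3 = (245 + 240) mod 360 = 125°
Triadic = 245°, 5°, 125°


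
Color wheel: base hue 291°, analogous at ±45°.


Base hue: 291°
Left analog: (291 - 45) mod 360 = 246°
Right analog: (291 + 45) mod 360 = 336°
Analogous hues = 246° and 336°


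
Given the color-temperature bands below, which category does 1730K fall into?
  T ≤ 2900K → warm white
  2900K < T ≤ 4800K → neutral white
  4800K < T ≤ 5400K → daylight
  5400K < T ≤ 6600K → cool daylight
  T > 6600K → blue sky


Temperature: 1730K
1730K ≤ 2900K → warm white
Classification: warm white


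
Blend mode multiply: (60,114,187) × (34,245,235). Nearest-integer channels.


Multiply: C = A×B/255, rounded to nearest integer
R: 60×34/255 = 2040/255 ≈ 8.000 → 8
G: 114×245/255 = 27930/255 ≈ 109.529 → 110
B: 187×235/255 = 43945/255 ≈ 172.333 → 172
= RGB(8, 110, 172)


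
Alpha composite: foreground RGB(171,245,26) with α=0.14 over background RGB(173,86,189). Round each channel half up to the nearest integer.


C = α×F + (1-α)×B, with 1-α = 0.86
R: 0.14×171 + 0.86×173 = 23.94 + 148.78 = 172.72 → 173
G: 0.14×245 + 0.86×86 = 34.30 + 73.96 = 108.26 → 108
B: 0.14×26 + 0.86×189 = 3.64 + 162.54 = 166.18 → 166
= RGB(173, 108, 166)


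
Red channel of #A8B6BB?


Color: #A8B6BB
R = A8 = 168
G = B6 = 182
B = BB = 187
Red = 168


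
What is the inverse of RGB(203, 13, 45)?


Invert: (255-R, 255-G, 255-B)
R: 255-203 = 52
G: 255-13 = 242
B: 255-45 = 210
= RGB(52, 242, 210)


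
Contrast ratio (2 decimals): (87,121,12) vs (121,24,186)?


Linearize each sRGB channel c=v/255: c/12.92 if c ≤ 0.04045 else ((c+0.055)/1.055)^2.4
L = 0.2126×R_lin + 0.7152×G_lin + 0.0722×B_lin
Color 1 (87,121,12):
  R=87: 87/255≈0.3412 > 0.04045 → ((0.3412+0.055)/1.055)^2.4 ≈ 0.09531
  G=121: 121/255≈0.4745 > 0.04045 → ((0.4745+0.055)/1.055)^2.4 ≈ 0.19120
  B=12: 12/255≈0.0471 > 0.04045 → ((0.0471+0.055)/1.055)^2.4 ≈ 0.00368
  L1 = 0.2126×0.09531 + 0.7152×0.19120 + 0.0722×0.00368 ≈ 0.15728
Color 2 (121,24,186):
  R=121: 121/255≈0.4745 > 0.04045 → ((0.4745+0.055)/1.055)^2.4 ≈ 0.19120
  G=24: 24/255≈0.0941 > 0.04045 → ((0.0941+0.055)/1.055)^2.4 ≈ 0.00913
  B=186: 186/255≈0.7294 > 0.04045 → ((0.7294+0.055)/1.055)^2.4 ≈ 0.49102
  L2 = 0.2126×0.19120 + 0.7152×0.00913 + 0.0722×0.49102 ≈ 0.08263
Lighter = 0.15728, Darker = 0.08263
Ratio = (L_lighter + 0.05) / (L_darker + 0.05)
Ratio = (0.15728 + 0.05) / (0.08263 + 0.05) = 0.20728 / 0.13263 ≈ 1.5628
Ratio ≈ 1.56:1


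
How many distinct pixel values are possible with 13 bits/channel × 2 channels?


Total bits = 13 bits/channel × 2 channels = 26 bits
Distinct pixel values = 2^26
= 67,108,864 pixel values


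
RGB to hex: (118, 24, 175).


R = 118 → 76 (hex)
G = 24 → 18 (hex)
B = 175 → AF (hex)
Hex = #7618AF


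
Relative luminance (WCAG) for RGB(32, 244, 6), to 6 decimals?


Linearize each channel (sRGB transfer function): c = v/255; c_lin = c/12.92 if c ≤ 0.04045, else ((c+0.055)/1.055)^2.4
  R: 32/255 ≈ 0.125490 > 0.04045 → ((0.125490+0.055)/1.055)^2.4 ≈ 0.014444
  G: 244/255 ≈ 0.956863 > 0.04045 → ((0.956863+0.055)/1.055)^2.4 ≈ 0.904661
  B: 6/255 ≈ 0.023529 ≤ 0.04045 → 0.023529/12.92 ≈ 0.001821
R_lin = 0.014444, G_lin = 0.904661, B_lin = 0.001821
L = 0.2126×R + 0.7152×G + 0.0722×B
L = 0.2126×0.014444 + 0.7152×0.904661 + 0.0722×0.001821
L ≈ 0.650216


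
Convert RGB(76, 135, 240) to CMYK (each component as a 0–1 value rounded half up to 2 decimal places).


R'=76/255≈0.2980, G'=135/255≈0.5294, B'=240/255≈0.9412
K = 1 - max(R',G',B') = 1 - 240/255 = 15/255 = 0.05882… → 0.06
(1-R'-K)/(1-K) simplifies to (max-R)/max with max = 240:
C = (240-76)/240 = 164/240 = 0.68333… → 0.68
M = (240-135)/240 = 105/240 = 0.4375 → 0.44
Y = (240-240)/240 = 0/240 = 0 → 0.00
= CMYK(0.68, 0.44, 0.00, 0.06)


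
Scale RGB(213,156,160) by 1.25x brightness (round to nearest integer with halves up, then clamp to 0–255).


Multiply each channel by 1.25, round half up, clamp to [0, 255]
R: 213×1.25 = 266.25 → round → 266 → clamp → 255
G: 156×1.25 = 195
B: 160×1.25 = 200
= RGB(255, 195, 200)


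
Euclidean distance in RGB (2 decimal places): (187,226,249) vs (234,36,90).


d = √[(R₁-R₂)² + (G₁-G₂)² + (B₁-B₂)²]
d = √[(187-234)² + (226-36)² + (249-90)²]
d = √[2209 + 36100 + 25281]
d = √63590
d ≈ 252.17


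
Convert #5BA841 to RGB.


5B → 91 (R)
A8 → 168 (G)
41 → 65 (B)
= RGB(91, 168, 65)


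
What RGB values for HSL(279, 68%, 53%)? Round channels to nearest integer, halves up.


H=279°, S=0.68, L=0.53
C = (1-|2L-1|)×S = (1-|0.06|)×0.68 = 0.6392
H' = H/60 = 279/60 ≈ 4.6500; X = C×(1-|H' mod 2 - 1|) = 0.41548
m = L - C/2 = 0.53 - 0.3196 = 0.2104
Sector ⌊H'⌋ = 4 → (R',G',B') = (0.41548, 0.0, 0.6392)
RGB = ((R'+m)×255, (G'+m)×255, (B'+m)×255) = (159.5994, 53.652, 216.648)
Round half up → RGB(160, 54, 217)


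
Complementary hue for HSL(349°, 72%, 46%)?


Complement = opposite side of color wheel = hue + 180°
H' = (349 + 180) mod 360 = 169°
S and L unchanged.
= HSL(169°, 72%, 46%)


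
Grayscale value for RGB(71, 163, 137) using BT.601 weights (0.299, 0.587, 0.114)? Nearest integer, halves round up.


Gray = 0.299×R + 0.587×G + 0.114×B
Gray = 0.299×71 + 0.587×163 + 0.114×137
Gray = 21.229 + 95.681 + 15.618
Gray = 132.528 → round half up → 133
Gray = 133


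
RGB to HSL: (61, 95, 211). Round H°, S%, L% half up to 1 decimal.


Normalize: R'=61/255≈0.2392, G'=95/255≈0.3725, B'=211/255≈0.8275
Max=211/255, Min=61/255, Δ=Max-Min=150/255
L = (Max+Min)/2 = (211+61)/510 = 272/510 = 0.53333… → L = 53.3%
L > 0.5 → S = Δ/(2-Max-Min) = 150/(510-211-61) = 150/238 = 0.63025… → S = 63.0%
(the 1/255 factors cancel in S and H, so raw channel differences can be used)
Max is B' → H = 60 × ((R-G)/Δ + 4) = 60 × ((61-95)/150 + 4)
  -34/150 + 4 = -0.2266… + 4 = 3.7733…
  H = 60 × 3.7733… = 226.4° → H = 226.4°
= HSL(226.4°, 63.0%, 53.3%)


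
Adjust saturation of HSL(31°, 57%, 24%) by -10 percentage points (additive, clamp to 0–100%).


Original S = 57%
Adjustment = -10 percentage points
New S = 57 + (-10) = 47
Clamp to [0, 100] → 47
= HSL(31°, 47%, 24%)


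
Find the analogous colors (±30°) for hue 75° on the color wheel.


Base hue: 75°
Left analog: (75 - 30) mod 360 = 45°
Right analog: (75 + 30) mod 360 = 105°
Analogous hues = 45° and 105°


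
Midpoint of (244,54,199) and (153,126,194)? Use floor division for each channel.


Midpoint: each channel = ⌊(C₁+C₂)/2⌋
R: ⌊(244+153)/2⌋ = 198
G: ⌊(54+126)/2⌋ = 90
B: ⌊(199+194)/2⌋ = 196
= RGB(198, 90, 196)


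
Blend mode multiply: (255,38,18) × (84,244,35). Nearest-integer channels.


Multiply: C = A×B/255, rounded to nearest integer
R: 255×84/255 = 21420/255 ≈ 84.000 → 84
G: 38×244/255 = 9272/255 ≈ 36.361 → 36
B: 18×35/255 = 630/255 ≈ 2.471 → 2
= RGB(84, 36, 2)


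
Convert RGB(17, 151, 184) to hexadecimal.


R = 17 → 11 (hex)
G = 151 → 97 (hex)
B = 184 → B8 (hex)
Hex = #1197B8


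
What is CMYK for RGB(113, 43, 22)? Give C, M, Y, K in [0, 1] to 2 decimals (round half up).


R'=113/255≈0.4431, G'=43/255≈0.1686, B'=22/255≈0.0863
K = 1 - max(R',G',B') = 1 - 113/255 = 142/255 = 0.55686… → 0.56
(1-R'-K)/(1-K) simplifies to (max-R)/max with max = 113:
C = (113-113)/113 = 0/113 = 0 → 0.00
M = (113-43)/113 = 70/113 = 0.61946… → 0.62
Y = (113-22)/113 = 91/113 = 0.80530… → 0.81
= CMYK(0.00, 0.62, 0.81, 0.56)


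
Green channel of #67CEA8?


Color: #67CEA8
R = 67 = 103
G = CE = 206
B = A8 = 168
Green = 206


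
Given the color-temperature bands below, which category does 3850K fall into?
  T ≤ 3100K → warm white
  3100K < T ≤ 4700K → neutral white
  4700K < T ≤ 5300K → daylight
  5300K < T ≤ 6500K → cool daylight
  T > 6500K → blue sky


Temperature: 3850K
3100K < 3850K ≤ 4700K → neutral white
Classification: neutral white


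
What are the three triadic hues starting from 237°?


Triadic: equally spaced at 120° intervals
H1 = 237°
H2 = (237 + 120) mod 360 = 357°
H3 = (237 + 240) mod 360 = 117°
Triadic = 237°, 357°, 117°


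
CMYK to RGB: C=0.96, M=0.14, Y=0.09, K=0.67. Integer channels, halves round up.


R = 255 × (1-C) × (1-K) = 255 × 0.04 × 0.33 = 3.366 → 3
G = 255 × (1-M) × (1-K) = 255 × 0.86 × 0.33 = 72.369 → 72
B = 255 × (1-Y) × (1-K) = 255 × 0.91 × 0.33 = 76.5765 → 77
= RGB(3, 72, 77)


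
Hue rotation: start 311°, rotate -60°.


New hue = (H + rotation) mod 360
New hue = (311 -60) mod 360
= 251 mod 360
= 251°


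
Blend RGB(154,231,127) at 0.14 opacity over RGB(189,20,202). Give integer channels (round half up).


C = α×F + (1-α)×B, with 1-α = 0.86
R: 0.14×154 + 0.86×189 = 21.56 + 162.54 = 184.10 → 184
G: 0.14×231 + 0.86×20 = 32.34 + 17.20 = 49.54 → 50
B: 0.14×127 + 0.86×202 = 17.78 + 173.72 = 191.50 → 192
= RGB(184, 50, 192)


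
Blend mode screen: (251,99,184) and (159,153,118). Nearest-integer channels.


Screen: C = 255 - (255-A)×(255-B)/255, rounded to nearest integer
R: 255 - (255-251)×(255-159)/255 = 255 - 384/255 ≈ 255 - 1.506 = 253.494 → 253
G: 255 - (255-99)×(255-153)/255 = 255 - 15912/255 ≈ 255 - 62.400 = 192.600 → 193
B: 255 - (255-184)×(255-118)/255 = 255 - 9727/255 ≈ 255 - 38.145 = 216.855 → 217
= RGB(253, 193, 217)


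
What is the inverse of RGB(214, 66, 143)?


Invert: (255-R, 255-G, 255-B)
R: 255-214 = 41
G: 255-66 = 189
B: 255-143 = 112
= RGB(41, 189, 112)


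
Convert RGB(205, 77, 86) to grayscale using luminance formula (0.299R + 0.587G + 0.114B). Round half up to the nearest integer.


Gray = 0.299×R + 0.587×G + 0.114×B
Gray = 0.299×205 + 0.587×77 + 0.114×86
Gray = 61.295 + 45.199 + 9.804
Gray = 116.298 → round half up → 116
Gray = 116


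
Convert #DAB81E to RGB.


DA → 218 (R)
B8 → 184 (G)
1E → 30 (B)
= RGB(218, 184, 30)


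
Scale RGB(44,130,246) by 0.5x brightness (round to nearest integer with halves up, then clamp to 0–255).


Multiply each channel by 0.5, round half up, clamp to [0, 255]
R: 44×0.5 = 22
G: 130×0.5 = 65
B: 246×0.5 = 123
= RGB(22, 65, 123)


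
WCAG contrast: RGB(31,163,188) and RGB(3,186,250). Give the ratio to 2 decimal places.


Linearize each sRGB channel c=v/255: c/12.92 if c ≤ 0.04045 else ((c+0.055)/1.055)^2.4
L = 0.2126×R_lin + 0.7152×G_lin + 0.0722×B_lin
Color 1 (31,163,188):
  R=31: 31/255≈0.1216 > 0.04045 → ((0.1216+0.055)/1.055)^2.4 ≈ 0.01370
  G=163: 163/255≈0.6392 > 0.04045 → ((0.6392+0.055)/1.055)^2.4 ≈ 0.36625
  B=188: 188/255≈0.7373 > 0.04045 → ((0.7373+0.055)/1.055)^2.4 ≈ 0.50289
  L1 = 0.2126×0.01370 + 0.7152×0.36625 + 0.0722×0.50289 ≈ 0.30117
Color 2 (3,186,250):
  R=3: 3/255≈0.0118 ≤ 0.04045 → 0.0118/12.92 ≈ 0.00091
  G=186: 186/255≈0.7294 > 0.04045 → ((0.7294+0.055)/1.055)^2.4 ≈ 0.49102
  B=250: 250/255≈0.9804 > 0.04045 → ((0.9804+0.055)/1.055)^2.4 ≈ 0.95597
  L2 = 0.2126×0.00091 + 0.7152×0.49102 + 0.0722×0.95597 ≈ 0.42039
Lighter = 0.42039, Darker = 0.30117
Ratio = (L_lighter + 0.05) / (L_darker + 0.05)
Ratio = (0.42039 + 0.05) / (0.30117 + 0.05) = 0.47039 / 0.35117 ≈ 1.3395
Ratio ≈ 1.34:1


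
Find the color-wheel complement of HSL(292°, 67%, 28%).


Complement = opposite side of color wheel = hue + 180°
H' = (292 + 180) mod 360 = 112°
S and L unchanged.
= HSL(112°, 67%, 28%)


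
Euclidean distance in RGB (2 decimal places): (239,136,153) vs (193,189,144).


d = √[(R₁-R₂)² + (G₁-G₂)² + (B₁-B₂)²]
d = √[(239-193)² + (136-189)² + (153-144)²]
d = √[2116 + 2809 + 81]
d = √5006
d ≈ 70.75


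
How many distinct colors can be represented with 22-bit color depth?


Colors = 2^bits = 2^22
= 4,194,304 colors


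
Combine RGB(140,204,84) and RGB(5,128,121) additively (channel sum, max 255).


Additive: each channel = min(255, C₁+C₂)
R: 140+5 = 145 → 145
G: 204+128 = 332 → 255
B: 84+121 = 205 → 205
= RGB(145, 255, 205)


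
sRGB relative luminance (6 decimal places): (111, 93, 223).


Linearize each channel (sRGB transfer function): c = v/255; c_lin = c/12.92 if c ≤ 0.04045, else ((c+0.055)/1.055)^2.4
  R: 111/255 ≈ 0.435294 > 0.04045 → ((0.435294+0.055)/1.055)^2.4 ≈ 0.158961
  G: 93/255 ≈ 0.364706 > 0.04045 → ((0.364706+0.055)/1.055)^2.4 ≈ 0.109462
  B: 223/255 ≈ 0.874510 > 0.04045 → ((0.874510+0.055)/1.055)^2.4 ≈ 0.737910
R_lin = 0.158961, G_lin = 0.109462, B_lin = 0.737910
L = 0.2126×R + 0.7152×G + 0.0722×B
L = 0.2126×0.158961 + 0.7152×0.109462 + 0.0722×0.737910
L ≈ 0.165359


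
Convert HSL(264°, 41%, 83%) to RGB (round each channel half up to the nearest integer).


H=264°, S=0.41, L=0.83
C = (1-|2L-1|)×S = (1-|0.66|)×0.41 = 0.1394
H' = H/60 = 264/60 ≈ 4.4000; X = C×(1-|H' mod 2 - 1|) = 0.05576
m = L - C/2 = 0.83 - 0.0697 = 0.7603
Sector ⌊H'⌋ = 4 → (R',G',B') = (0.05576, 0.0, 0.1394)
RGB = ((R'+m)×255, (G'+m)×255, (B'+m)×255) = (208.0953, 193.8765, 229.4235)
Round half up → RGB(208, 194, 229)


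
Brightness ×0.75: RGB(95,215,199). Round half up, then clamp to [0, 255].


Multiply each channel by 0.75, round half up, clamp to [0, 255]
R: 95×0.75 = 71.25 → round → 71
G: 215×0.75 = 161.25 → round → 161
B: 199×0.75 = 149.25 → round → 149
= RGB(71, 161, 149)


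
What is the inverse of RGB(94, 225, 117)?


Invert: (255-R, 255-G, 255-B)
R: 255-94 = 161
G: 255-225 = 30
B: 255-117 = 138
= RGB(161, 30, 138)


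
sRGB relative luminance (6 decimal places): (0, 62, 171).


Linearize each channel (sRGB transfer function): c = v/255; c_lin = c/12.92 if c ≤ 0.04045, else ((c+0.055)/1.055)^2.4
  R: 0/255 ≈ 0.000000 ≤ 0.04045 → 0.000000/12.92 ≈ 0.000000
  G: 62/255 ≈ 0.243137 > 0.04045 → ((0.243137+0.055)/1.055)^2.4 ≈ 0.048172
  B: 171/255 ≈ 0.670588 > 0.04045 → ((0.670588+0.055)/1.055)^2.4 ≈ 0.407240
R_lin = 0.000000, G_lin = 0.048172, B_lin = 0.407240
L = 0.2126×R + 0.7152×G + 0.0722×B
L = 0.2126×0.000000 + 0.7152×0.048172 + 0.0722×0.407240
L ≈ 0.063855


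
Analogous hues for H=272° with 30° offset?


Base hue: 272°
Left analog: (272 - 30) mod 360 = 242°
Right analog: (272 + 30) mod 360 = 302°
Analogous hues = 242° and 302°


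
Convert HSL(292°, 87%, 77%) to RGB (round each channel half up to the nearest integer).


H=292°, S=0.87, L=0.77
C = (1-|2L-1|)×S = (1-|0.54|)×0.87 = 0.4002
H' = H/60 = 292/60 ≈ 4.8667; X = C×(1-|H' mod 2 - 1|) = 0.34684
m = L - C/2 = 0.77 - 0.2001 = 0.5699
Sector ⌊H'⌋ = 4 → (R',G',B') = (0.34684, 0.0, 0.4002)
RGB = ((R'+m)×255, (G'+m)×255, (B'+m)×255) = (233.7687, 145.3245, 247.3755)
Round half up → RGB(234, 145, 247)


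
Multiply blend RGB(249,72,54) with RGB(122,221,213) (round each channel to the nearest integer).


Multiply: C = A×B/255, rounded to nearest integer
R: 249×122/255 = 30378/255 ≈ 119.129 → 119
G: 72×221/255 = 15912/255 ≈ 62.400 → 62
B: 54×213/255 = 11502/255 ≈ 45.106 → 45
= RGB(119, 62, 45)


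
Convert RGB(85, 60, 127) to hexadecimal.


R = 85 → 55 (hex)
G = 60 → 3C (hex)
B = 127 → 7F (hex)
Hex = #553C7F


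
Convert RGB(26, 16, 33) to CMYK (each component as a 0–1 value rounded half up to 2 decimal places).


R'=26/255≈0.1020, G'=16/255≈0.0627, B'=33/255≈0.1294
K = 1 - max(R',G',B') = 1 - 33/255 = 222/255 = 0.87058… → 0.87
(1-R'-K)/(1-K) simplifies to (max-R)/max with max = 33:
C = (33-26)/33 = 7/33 = 0.21212… → 0.21
M = (33-16)/33 = 17/33 = 0.51515… → 0.52
Y = (33-33)/33 = 0/33 = 0 → 0.00
= CMYK(0.21, 0.52, 0.00, 0.87)


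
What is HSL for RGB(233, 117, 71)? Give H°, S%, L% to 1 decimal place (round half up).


Normalize: R'=233/255≈0.9137, G'=117/255≈0.4588, B'=71/255≈0.2784
Max=233/255, Min=71/255, Δ=Max-Min=162/255
L = (Max+Min)/2 = (233+71)/510 = 304/510 = 0.59607… → L = 59.6%
L > 0.5 → S = Δ/(2-Max-Min) = 162/(510-233-71) = 162/206 = 0.78640… → S = 78.6%
(the 1/255 factors cancel in S and H, so raw channel differences can be used)
Max is R' → H = 60 × (((G-B)/Δ) mod 6) = 60 × (((117-71)/162) mod 6)
  46/162 = 0.2839…
  H = 60 × 0.2839… = 17.037…° → H = 17.0°
= HSL(17.0°, 78.6%, 59.6%)


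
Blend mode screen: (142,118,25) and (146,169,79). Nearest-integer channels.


Screen: C = 255 - (255-A)×(255-B)/255, rounded to nearest integer
R: 255 - (255-142)×(255-146)/255 = 255 - 12317/255 ≈ 255 - 48.302 = 206.698 → 207
G: 255 - (255-118)×(255-169)/255 = 255 - 11782/255 ≈ 255 - 46.204 = 208.796 → 209
B: 255 - (255-25)×(255-79)/255 = 255 - 40480/255 ≈ 255 - 158.745 = 96.255 → 96
= RGB(207, 209, 96)


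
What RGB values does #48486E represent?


48 → 72 (R)
48 → 72 (G)
6E → 110 (B)
= RGB(72, 72, 110)


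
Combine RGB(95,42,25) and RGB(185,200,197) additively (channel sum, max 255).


Additive: each channel = min(255, C₁+C₂)
R: 95+185 = 280 → 255
G: 42+200 = 242 → 242
B: 25+197 = 222 → 222
= RGB(255, 242, 222)


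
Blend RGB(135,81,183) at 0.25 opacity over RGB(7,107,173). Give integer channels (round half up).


C = α×F + (1-α)×B, with 1-α = 0.75
R: 0.25×135 + 0.75×7 = 33.75 + 5.25 = 39.00 → 39
G: 0.25×81 + 0.75×107 = 20.25 + 80.25 = 100.50 → 101
B: 0.25×183 + 0.75×173 = 45.75 + 129.75 = 175.50 → 176
= RGB(39, 101, 176)


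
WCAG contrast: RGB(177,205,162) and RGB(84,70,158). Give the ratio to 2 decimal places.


Linearize each sRGB channel c=v/255: c/12.92 if c ≤ 0.04045 else ((c+0.055)/1.055)^2.4
L = 0.2126×R_lin + 0.7152×G_lin + 0.0722×B_lin
Color 1 (177,205,162):
  R=177: 177/255≈0.6941 > 0.04045 → ((0.6941+0.055)/1.055)^2.4 ≈ 0.43966
  G=205: 205/255≈0.8039 > 0.04045 → ((0.8039+0.055)/1.055)^2.4 ≈ 0.61050
  B=162: 162/255≈0.6353 > 0.04045 → ((0.6353+0.055)/1.055)^2.4 ≈ 0.36131
  L1 = 0.2126×0.43966 + 0.7152×0.61050 + 0.0722×0.36131 ≈ 0.55618
Color 2 (84,70,158):
  R=84: 84/255≈0.3294 > 0.04045 → ((0.3294+0.055)/1.055)^2.4 ≈ 0.08866
  G=70: 70/255≈0.2745 > 0.04045 → ((0.2745+0.055)/1.055)^2.4 ≈ 0.06125
  B=158: 158/255≈0.6196 > 0.04045 → ((0.6196+0.055)/1.055)^2.4 ≈ 0.34191
  L2 = 0.2126×0.08866 + 0.7152×0.06125 + 0.0722×0.34191 ≈ 0.08734
Lighter = 0.55618, Darker = 0.08734
Ratio = (L_lighter + 0.05) / (L_darker + 0.05)
Ratio = (0.55618 + 0.05) / (0.08734 + 0.05) = 0.60618 / 0.13734 ≈ 4.4138
Ratio ≈ 4.41:1


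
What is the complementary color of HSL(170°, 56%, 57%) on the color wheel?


Complement = opposite side of color wheel = hue + 180°
H' = (170 + 180) mod 360 = 350°
S and L unchanged.
= HSL(350°, 56%, 57%)


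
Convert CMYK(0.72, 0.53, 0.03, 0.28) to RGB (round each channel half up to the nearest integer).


R = 255 × (1-C) × (1-K) = 255 × 0.28 × 0.72 = 51.408 → 51
G = 255 × (1-M) × (1-K) = 255 × 0.47 × 0.72 = 86.292 → 86
B = 255 × (1-Y) × (1-K) = 255 × 0.97 × 0.72 = 178.092 → 178
= RGB(51, 86, 178)


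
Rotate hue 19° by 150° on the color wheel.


New hue = (H + rotation) mod 360
New hue = (19 + 150) mod 360
= 169 mod 360
= 169°


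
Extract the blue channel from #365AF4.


Color: #365AF4
R = 36 = 54
G = 5A = 90
B = F4 = 244
Blue = 244


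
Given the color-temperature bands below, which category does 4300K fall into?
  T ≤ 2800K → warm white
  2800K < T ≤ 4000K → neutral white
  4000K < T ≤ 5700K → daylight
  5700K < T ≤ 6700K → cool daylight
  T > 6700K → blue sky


Temperature: 4300K
4000K < 4300K ≤ 5700K → daylight
Classification: daylight


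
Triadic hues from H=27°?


Triadic: equally spaced at 120° intervals
H1 = 27°
H2 = (27 + 120) mod 360 = 147°
H3 = (27 + 240) mod 360 = 267°
Triadic = 27°, 147°, 267°


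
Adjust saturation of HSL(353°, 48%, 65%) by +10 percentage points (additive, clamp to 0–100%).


Original S = 48%
Adjustment = +10 percentage points
New S = 48 + (10) = 58
Clamp to [0, 100] → 58
= HSL(353°, 58%, 65%)


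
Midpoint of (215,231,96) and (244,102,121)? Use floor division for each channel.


Midpoint: each channel = ⌊(C₁+C₂)/2⌋
R: ⌊(215+244)/2⌋ = 229
G: ⌊(231+102)/2⌋ = 166
B: ⌊(96+121)/2⌋ = 108
= RGB(229, 166, 108)


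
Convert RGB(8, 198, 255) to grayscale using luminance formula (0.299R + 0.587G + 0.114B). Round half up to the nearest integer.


Gray = 0.299×R + 0.587×G + 0.114×B
Gray = 0.299×8 + 0.587×198 + 0.114×255
Gray = 2.392 + 116.226 + 29.070
Gray = 147.688 → round half up → 148
Gray = 148


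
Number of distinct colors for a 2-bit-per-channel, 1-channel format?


Total bits = 2 bits/channel × 1 channels = 2 bits
Distinct colors = 2^2
= 4 colors


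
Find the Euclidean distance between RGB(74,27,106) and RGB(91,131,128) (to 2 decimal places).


d = √[(R₁-R₂)² + (G₁-G₂)² + (B₁-B₂)²]
d = √[(74-91)² + (27-131)² + (106-128)²]
d = √[289 + 10816 + 484]
d = √11589
d ≈ 107.65


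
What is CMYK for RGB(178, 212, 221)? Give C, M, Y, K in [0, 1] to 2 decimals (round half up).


R'=178/255≈0.6980, G'=212/255≈0.8314, B'=221/255≈0.8667
K = 1 - max(R',G',B') = 1 - 221/255 = 34/255 = 0.13333… → 0.13
(1-R'-K)/(1-K) simplifies to (max-R)/max with max = 221:
C = (221-178)/221 = 43/221 = 0.19457… → 0.19
M = (221-212)/221 = 9/221 = 0.04072… → 0.04
Y = (221-221)/221 = 0/221 = 0 → 0.00
= CMYK(0.19, 0.04, 0.00, 0.13)


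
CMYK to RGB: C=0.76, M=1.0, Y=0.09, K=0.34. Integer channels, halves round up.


R = 255 × (1-C) × (1-K) = 255 × 0.24 × 0.66 = 40.392 → 40
G = 255 × (1-M) × (1-K) = 255 × 0.00 × 0.66 = 0
B = 255 × (1-Y) × (1-K) = 255 × 0.91 × 0.66 = 153.153 → 153
= RGB(40, 0, 153)


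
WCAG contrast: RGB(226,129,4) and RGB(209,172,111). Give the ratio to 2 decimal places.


Linearize each sRGB channel c=v/255: c/12.92 if c ≤ 0.04045 else ((c+0.055)/1.055)^2.4
L = 0.2126×R_lin + 0.7152×G_lin + 0.0722×B_lin
Color 1 (226,129,4):
  R=226: 226/255≈0.8863 > 0.04045 → ((0.8863+0.055)/1.055)^2.4 ≈ 0.76052
  G=129: 129/255≈0.5059 > 0.04045 → ((0.5059+0.055)/1.055)^2.4 ≈ 0.21953
  B=4: 4/255≈0.0157 ≤ 0.04045 → 0.0157/12.92 ≈ 0.00121
  L1 = 0.2126×0.76052 + 0.7152×0.21953 + 0.0722×0.00121 ≈ 0.31878
Color 2 (209,172,111):
  R=209: 209/255≈0.8196 > 0.04045 → ((0.8196+0.055)/1.055)^2.4 ≈ 0.63760
  G=172: 172/255≈0.6745 > 0.04045 → ((0.6745+0.055)/1.055)^2.4 ≈ 0.41254
  B=111: 111/255≈0.4353 > 0.04045 → ((0.4353+0.055)/1.055)^2.4 ≈ 0.15896
  L2 = 0.2126×0.63760 + 0.7152×0.41254 + 0.0722×0.15896 ≈ 0.44208
Lighter = 0.44208, Darker = 0.31878
Ratio = (L_lighter + 0.05) / (L_darker + 0.05)
Ratio = (0.44208 + 0.05) / (0.31878 + 0.05) = 0.49208 / 0.36878 ≈ 1.3343
Ratio ≈ 1.33:1


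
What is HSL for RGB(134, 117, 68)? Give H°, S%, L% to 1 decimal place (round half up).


Normalize: R'=134/255≈0.5255, G'=117/255≈0.4588, B'=68/255≈0.2667
Max=134/255, Min=68/255, Δ=Max-Min=66/255
L = (Max+Min)/2 = (134+68)/510 = 202/510 = 0.39607… → L = 39.6%
L ≤ 0.5 → S = Δ/(Max+Min) = 66/(134+68) = 66/202 = 0.32673… → S = 32.7%
(the 1/255 factors cancel in S and H, so raw channel differences can be used)
Max is R' → H = 60 × (((G-B)/Δ) mod 6) = 60 × (((117-68)/66) mod 6)
  49/66 = 0.7424…
  H = 60 × 0.7424… = 44.545…° → H = 44.5°
= HSL(44.5°, 32.7%, 39.6%)


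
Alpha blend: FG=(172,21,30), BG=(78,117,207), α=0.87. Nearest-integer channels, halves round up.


C = α×F + (1-α)×B, with 1-α = 0.13
R: 0.87×172 + 0.13×78 = 149.64 + 10.14 = 159.78 → 160
G: 0.87×21 + 0.13×117 = 18.27 + 15.21 = 33.48 → 33
B: 0.87×30 + 0.13×207 = 26.10 + 26.91 = 53.01 → 53
= RGB(160, 33, 53)


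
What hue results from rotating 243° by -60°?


New hue = (H + rotation) mod 360
New hue = (243 -60) mod 360
= 183 mod 360
= 183°


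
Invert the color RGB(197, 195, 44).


Invert: (255-R, 255-G, 255-B)
R: 255-197 = 58
G: 255-195 = 60
B: 255-44 = 211
= RGB(58, 60, 211)


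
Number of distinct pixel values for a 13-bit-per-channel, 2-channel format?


Total bits = 13 bits/channel × 2 channels = 26 bits
Distinct pixel values = 2^26
= 67,108,864 pixel values


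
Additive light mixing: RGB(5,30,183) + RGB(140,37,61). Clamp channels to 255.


Additive: each channel = min(255, C₁+C₂)
R: 5+140 = 145 → 145
G: 30+37 = 67 → 67
B: 183+61 = 244 → 244
= RGB(145, 67, 244)


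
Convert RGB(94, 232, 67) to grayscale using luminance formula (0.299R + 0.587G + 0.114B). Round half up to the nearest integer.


Gray = 0.299×R + 0.587×G + 0.114×B
Gray = 0.299×94 + 0.587×232 + 0.114×67
Gray = 28.106 + 136.184 + 7.638
Gray = 171.928 → round half up → 172
Gray = 172


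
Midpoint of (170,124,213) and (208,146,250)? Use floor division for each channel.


Midpoint: each channel = ⌊(C₁+C₂)/2⌋
R: ⌊(170+208)/2⌋ = 189
G: ⌊(124+146)/2⌋ = 135
B: ⌊(213+250)/2⌋ = 231
= RGB(189, 135, 231)


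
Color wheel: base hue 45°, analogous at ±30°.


Base hue: 45°
Left analog: (45 - 30) mod 360 = 15°
Right analog: (45 + 30) mod 360 = 75°
Analogous hues = 15° and 75°


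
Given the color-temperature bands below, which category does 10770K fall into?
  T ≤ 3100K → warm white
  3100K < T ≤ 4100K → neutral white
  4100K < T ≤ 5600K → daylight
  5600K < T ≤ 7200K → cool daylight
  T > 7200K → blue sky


Temperature: 10770K
10770K > 7200K → blue sky
Classification: blue sky


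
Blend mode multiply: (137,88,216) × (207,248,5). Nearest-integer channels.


Multiply: C = A×B/255, rounded to nearest integer
R: 137×207/255 = 28359/255 ≈ 111.212 → 111
G: 88×248/255 = 21824/255 ≈ 85.584 → 86
B: 216×5/255 = 1080/255 ≈ 4.235 → 4
= RGB(111, 86, 4)


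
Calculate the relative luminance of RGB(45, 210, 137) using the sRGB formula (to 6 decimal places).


Linearize each channel (sRGB transfer function): c = v/255; c_lin = c/12.92 if c ≤ 0.04045, else ((c+0.055)/1.055)^2.4
  R: 45/255 ≈ 0.176471 > 0.04045 → ((0.176471+0.055)/1.055)^2.4 ≈ 0.026241
  G: 210/255 ≈ 0.823529 > 0.04045 → ((0.823529+0.055)/1.055)^2.4 ≈ 0.644480
  B: 137/255 ≈ 0.537255 > 0.04045 → ((0.537255+0.055)/1.055)^2.4 ≈ 0.250158
R_lin = 0.026241, G_lin = 0.644480, B_lin = 0.250158
L = 0.2126×R + 0.7152×G + 0.0722×B
L = 0.2126×0.026241 + 0.7152×0.644480 + 0.0722×0.250158
L ≈ 0.484572


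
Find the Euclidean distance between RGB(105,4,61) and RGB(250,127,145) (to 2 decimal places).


d = √[(R₁-R₂)² + (G₁-G₂)² + (B₁-B₂)²]
d = √[(105-250)² + (4-127)² + (61-145)²]
d = √[21025 + 15129 + 7056]
d = √43210
d ≈ 207.87


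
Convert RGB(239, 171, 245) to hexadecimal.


R = 239 → EF (hex)
G = 171 → AB (hex)
B = 245 → F5 (hex)
Hex = #EFABF5


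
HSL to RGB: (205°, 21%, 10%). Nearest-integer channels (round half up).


H=205°, S=0.21, L=0.10
C = (1-|2L-1|)×S = (1-|-0.80|)×0.21 = 0.042
H' = H/60 = 205/60 ≈ 3.4167; X = C×(1-|H' mod 2 - 1|) = 0.0245
m = L - C/2 = 0.10 - 0.021 = 0.079
Sector ⌊H'⌋ = 3 → (R',G',B') = (0.0, 0.0245, 0.042)
RGB = ((R'+m)×255, (G'+m)×255, (B'+m)×255) = (20.145, 26.3925, 30.855)
Round half up → RGB(20, 26, 31)


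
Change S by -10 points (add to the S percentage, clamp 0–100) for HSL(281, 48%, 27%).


Original S = 48%
Adjustment = -10 percentage points
New S = 48 + (-10) = 38
Clamp to [0, 100] → 38
= HSL(281°, 38%, 27%)


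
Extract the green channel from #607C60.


Color: #607C60
R = 60 = 96
G = 7C = 124
B = 60 = 96
Green = 124


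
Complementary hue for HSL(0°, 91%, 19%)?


Complement = opposite side of color wheel = hue + 180°
H' = (0 + 180) mod 360 = 180°
S and L unchanged.
= HSL(180°, 91%, 19%)


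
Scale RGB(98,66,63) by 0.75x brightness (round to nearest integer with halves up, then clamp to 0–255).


Multiply each channel by 0.75, round half up, clamp to [0, 255]
R: 98×0.75 = 73.5 → round → 74
G: 66×0.75 = 49.5 → round → 50
B: 63×0.75 = 47.25 → round → 47
= RGB(74, 50, 47)


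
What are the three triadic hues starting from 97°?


Triadic: equally spaced at 120° intervals
H1 = 97°
H2 = (97 + 120) mod 360 = 217°
H3 = (97 + 240) mod 360 = 337°
Triadic = 97°, 217°, 337°


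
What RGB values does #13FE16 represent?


13 → 19 (R)
FE → 254 (G)
16 → 22 (B)
= RGB(19, 254, 22)


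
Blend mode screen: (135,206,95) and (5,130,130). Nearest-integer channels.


Screen: C = 255 - (255-A)×(255-B)/255, rounded to nearest integer
R: 255 - (255-135)×(255-5)/255 = 255 - 30000/255 ≈ 255 - 117.647 = 137.353 → 137
G: 255 - (255-206)×(255-130)/255 = 255 - 6125/255 ≈ 255 - 24.020 = 230.980 → 231
B: 255 - (255-95)×(255-130)/255 = 255 - 20000/255 ≈ 255 - 78.431 = 176.569 → 177
= RGB(137, 231, 177)


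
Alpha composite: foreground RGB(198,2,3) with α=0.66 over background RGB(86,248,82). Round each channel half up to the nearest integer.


C = α×F + (1-α)×B, with 1-α = 0.34
R: 0.66×198 + 0.34×86 = 130.68 + 29.24 = 159.92 → 160
G: 0.66×2 + 0.34×248 = 1.32 + 84.32 = 85.64 → 86
B: 0.66×3 + 0.34×82 = 1.98 + 27.88 = 29.86 → 30
= RGB(160, 86, 30)


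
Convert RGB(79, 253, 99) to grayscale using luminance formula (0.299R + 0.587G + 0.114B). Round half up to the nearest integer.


Gray = 0.299×R + 0.587×G + 0.114×B
Gray = 0.299×79 + 0.587×253 + 0.114×99
Gray = 23.621 + 148.511 + 11.286
Gray = 183.418 → round half up → 183
Gray = 183


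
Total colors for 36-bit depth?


Colors = 2^bits = 2^36
= 68,719,476,736 colors


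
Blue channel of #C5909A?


Color: #C5909A
R = C5 = 197
G = 90 = 144
B = 9A = 154
Blue = 154


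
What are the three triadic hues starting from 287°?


Triadic: equally spaced at 120° intervals
H1 = 287°
H2 = (287 + 120) mod 360 = 47°
H3 = (287 + 240) mod 360 = 167°
Triadic = 287°, 47°, 167°


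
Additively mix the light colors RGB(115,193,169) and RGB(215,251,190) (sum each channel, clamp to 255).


Additive: each channel = min(255, C₁+C₂)
R: 115+215 = 330 → 255
G: 193+251 = 444 → 255
B: 169+190 = 359 → 255
= RGB(255, 255, 255)
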